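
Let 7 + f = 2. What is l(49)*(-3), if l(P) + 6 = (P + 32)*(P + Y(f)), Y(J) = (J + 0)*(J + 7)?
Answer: -9459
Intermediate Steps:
f = -5 (f = -7 + 2 = -5)
Y(J) = J*(7 + J)
l(P) = -6 + (-10 + P)*(32 + P) (l(P) = -6 + (P + 32)*(P - 5*(7 - 5)) = -6 + (32 + P)*(P - 5*2) = -6 + (32 + P)*(P - 10) = -6 + (32 + P)*(-10 + P) = -6 + (-10 + P)*(32 + P))
l(49)*(-3) = (-326 + 49² + 22*49)*(-3) = (-326 + 2401 + 1078)*(-3) = 3153*(-3) = -9459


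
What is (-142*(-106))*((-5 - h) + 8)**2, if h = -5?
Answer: 963328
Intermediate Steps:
(-142*(-106))*((-5 - h) + 8)**2 = (-142*(-106))*((-5 - 1*(-5)) + 8)**2 = 15052*((-5 + 5) + 8)**2 = 15052*(0 + 8)**2 = 15052*8**2 = 15052*64 = 963328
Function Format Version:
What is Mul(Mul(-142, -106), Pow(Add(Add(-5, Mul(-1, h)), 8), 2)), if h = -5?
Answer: 963328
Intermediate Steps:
Mul(Mul(-142, -106), Pow(Add(Add(-5, Mul(-1, h)), 8), 2)) = Mul(Mul(-142, -106), Pow(Add(Add(-5, Mul(-1, -5)), 8), 2)) = Mul(15052, Pow(Add(Add(-5, 5), 8), 2)) = Mul(15052, Pow(Add(0, 8), 2)) = Mul(15052, Pow(8, 2)) = Mul(15052, 64) = 963328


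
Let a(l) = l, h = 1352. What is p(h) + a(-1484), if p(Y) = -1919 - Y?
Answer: -4755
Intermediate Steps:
p(h) + a(-1484) = (-1919 - 1*1352) - 1484 = (-1919 - 1352) - 1484 = -3271 - 1484 = -4755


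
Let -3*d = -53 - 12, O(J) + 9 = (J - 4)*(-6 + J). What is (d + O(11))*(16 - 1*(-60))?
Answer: 10868/3 ≈ 3622.7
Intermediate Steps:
O(J) = -9 + (-6 + J)*(-4 + J) (O(J) = -9 + (J - 4)*(-6 + J) = -9 + (-4 + J)*(-6 + J) = -9 + (-6 + J)*(-4 + J))
d = 65/3 (d = -(-53 - 12)/3 = -1/3*(-65) = 65/3 ≈ 21.667)
(d + O(11))*(16 - 1*(-60)) = (65/3 + (15 + 11**2 - 10*11))*(16 - 1*(-60)) = (65/3 + (15 + 121 - 110))*(16 + 60) = (65/3 + 26)*76 = (143/3)*76 = 10868/3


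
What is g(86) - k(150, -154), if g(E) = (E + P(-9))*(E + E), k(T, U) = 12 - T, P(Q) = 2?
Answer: 15274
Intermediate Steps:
g(E) = 2*E*(2 + E) (g(E) = (E + 2)*(E + E) = (2 + E)*(2*E) = 2*E*(2 + E))
g(86) - k(150, -154) = 2*86*(2 + 86) - (12 - 1*150) = 2*86*88 - (12 - 150) = 15136 - 1*(-138) = 15136 + 138 = 15274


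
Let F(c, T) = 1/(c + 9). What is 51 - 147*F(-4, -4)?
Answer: 108/5 ≈ 21.600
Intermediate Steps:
F(c, T) = 1/(9 + c)
51 - 147*F(-4, -4) = 51 - 147/(9 - 4) = 51 - 147/5 = 108/5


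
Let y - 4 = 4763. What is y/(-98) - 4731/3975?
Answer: -924403/18550 ≈ -49.833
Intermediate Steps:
y = 4767 (y = 4 + 4763 = 4767)
y/(-98) - 4731/3975 = 4767/(-98) - 4731/3975 = 4767*(-1/98) - 4731*1/3975 = -681/14 - 1577/1325 = -924403/18550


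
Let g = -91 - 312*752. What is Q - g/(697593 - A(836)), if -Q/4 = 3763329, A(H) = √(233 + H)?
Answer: -1465097041908970857/97327198516 + 46943*√1069/97327198516 ≈ -1.5053e+7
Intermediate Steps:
g = -234715 (g = -91 - 234624 = -234715)
Q = -15053316 (Q = -4*3763329 = -15053316)
Q - g/(697593 - A(836)) = -15053316 - (-234715)/(697593 - √(233 + 836)) = -15053316 - (-234715)/(697593 - √1069) = -15053316 + 234715/(697593 - √1069)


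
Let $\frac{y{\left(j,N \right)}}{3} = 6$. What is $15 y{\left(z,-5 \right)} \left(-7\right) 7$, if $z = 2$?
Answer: $-13230$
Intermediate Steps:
$y{\left(j,N \right)} = 18$ ($y{\left(j,N \right)} = 3 \cdot 6 = 18$)
$15 y{\left(z,-5 \right)} \left(-7\right) 7 = 15 \cdot 18 \left(-7\right) 7 = 15 \left(\left(-126\right) 7\right) = 15 \left(-882\right) = -13230$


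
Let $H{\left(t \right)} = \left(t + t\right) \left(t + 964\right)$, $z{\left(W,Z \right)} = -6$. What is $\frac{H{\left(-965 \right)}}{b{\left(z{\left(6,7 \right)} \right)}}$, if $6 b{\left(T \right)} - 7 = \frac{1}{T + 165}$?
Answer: $\frac{920610}{557} \approx 1652.8$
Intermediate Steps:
$H{\left(t \right)} = 2 t \left(964 + t\right)$
$b{\left(T \right)} = \frac{7}{6} + \frac{1}{6 \left(165 + T\right)}$ ($b{\left(T \right)} = \frac{7}{6} + \frac{1}{6 \left(T + 165\right)} = \frac{7}{6} + \frac{1}{6 \left(165 + T\right)}$)
$\frac{H{\left(-965 \right)}}{b{\left(z{\left(6,7 \right)} \right)}} = \frac{2 \left(-965\right) \left(964 - 965\right)}{\frac{1}{6} \frac{1}{165 - 6} \left(1156 + 7 \left(-6\right)\right)} = \frac{2 \left(-965\right) \left(-1\right)}{\frac{1}{6} \cdot \frac{1}{159} \left(1156 - 42\right)} = \frac{1930}{\frac{1}{6} \cdot \frac{1}{159} \cdot 1114} = \frac{1930}{\frac{557}{477}} = 1930 \cdot \frac{477}{557} = \frac{920610}{557}$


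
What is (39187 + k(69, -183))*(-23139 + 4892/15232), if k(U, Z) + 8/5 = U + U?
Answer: -17324334602913/19040 ≈ -9.0989e+8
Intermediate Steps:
k(U, Z) = -8/5 + 2*U (k(U, Z) = -8/5 + (U + U) = -8/5 + 2*U)
(39187 + k(69, -183))*(-23139 + 4892/15232) = (39187 + (-8/5 + 2*69))*(-23139 + 4892/15232) = (39187 + (-8/5 + 138))*(-23139 + 4892*(1/15232)) = (39187 + 682/5)*(-23139 + 1223/3808) = (196617/5)*(-88112089/3808) = -17324334602913/19040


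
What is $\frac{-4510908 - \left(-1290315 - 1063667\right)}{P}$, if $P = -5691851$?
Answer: $\frac{2156926}{5691851} \approx 0.37895$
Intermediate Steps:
$\frac{-4510908 - \left(-1290315 - 1063667\right)}{P} = \frac{-4510908 - \left(-1290315 - 1063667\right)}{-5691851} = \left(-4510908 - \left(-1290315 - 1063667\right)\right) \left(- \frac{1}{5691851}\right) = \left(-4510908 - -2353982\right) \left(- \frac{1}{5691851}\right) = \left(-4510908 + 2353982\right) \left(- \frac{1}{5691851}\right) = \left(-2156926\right) \left(- \frac{1}{5691851}\right) = \frac{2156926}{5691851}$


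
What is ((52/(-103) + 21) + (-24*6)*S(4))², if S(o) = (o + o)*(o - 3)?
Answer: 13582737025/10609 ≈ 1.2803e+6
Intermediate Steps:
S(o) = 2*o*(-3 + o) (S(o) = (2*o)*(-3 + o) = 2*o*(-3 + o))
((52/(-103) + 21) + (-24*6)*S(4))² = ((52/(-103) + 21) + (-24*6)*(2*4*(-3 + 4)))² = ((52*(-1/103) + 21) + (-4*36)*(2*4*1))² = ((-52/103 + 21) - 144*8)² = (2111/103 - 1152)² = (-116545/103)² = 13582737025/10609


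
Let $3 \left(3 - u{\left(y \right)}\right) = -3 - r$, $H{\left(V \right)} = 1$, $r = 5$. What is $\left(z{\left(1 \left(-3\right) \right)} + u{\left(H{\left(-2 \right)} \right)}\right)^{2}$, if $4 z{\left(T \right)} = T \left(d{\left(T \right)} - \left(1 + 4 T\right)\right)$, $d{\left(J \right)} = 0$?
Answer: $\frac{961}{144} \approx 6.6736$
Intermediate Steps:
$u{\left(y \right)} = \frac{17}{3}$ ($u{\left(y \right)} = 3 - \frac{-3 - 5}{3} = 3 - - \frac{8}{3} = 3 + \frac{8}{3} = \frac{17}{3}$)
$z{\left(T \right)} = \frac{T \left(-1 - 4 T\right)}{4}$ ($z{\left(T \right)} = \frac{T \left(0 - \left(1 + 4 T\right)\right)}{4} = \frac{T \left(-1 - 4 T\right)}{4}$)
$\left(z{\left(1 \left(-3\right) \right)} + u{\left(H{\left(-2 \right)} \right)}\right)^{2} = \left(- 1 \left(-3\right) \left(\frac{1}{4} + 1 \left(-3\right)\right) + \frac{17}{3}\right)^{2} = \left(\left(-1\right) \left(-3\right) \left(\frac{1}{4} - 3\right) + \frac{17}{3}\right)^{2} = \left(\left(-1\right) \left(-3\right) \left(- \frac{11}{4}\right) + \frac{17}{3}\right)^{2} = \left(- \frac{33}{4} + \frac{17}{3}\right)^{2} = \left(- \frac{31}{12}\right)^{2} = \frac{961}{144}$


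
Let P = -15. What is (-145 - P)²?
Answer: 16900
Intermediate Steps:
(-145 - P)² = (-145 - 1*(-15))² = (-145 + 15)² = (-130)² = 16900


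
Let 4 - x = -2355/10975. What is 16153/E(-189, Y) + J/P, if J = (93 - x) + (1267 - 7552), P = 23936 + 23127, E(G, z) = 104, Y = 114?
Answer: 1667243490741/10743541640 ≈ 155.19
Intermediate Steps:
P = 47063
x = 9251/2195 (x = 4 - (-2355)/10975 = 4 - 1*(-471/2195) = 4 + 471/2195 = 9251/2195 ≈ 4.2146)
J = -13600691/2195 (J = (93 - 1*9251/2195) + (1267 - 7552) = (93 - 9251/2195) - 6285 = 194884/2195 - 6285 = -13600691/2195 ≈ -6196.2)
16153/E(-189, Y) + J/P = 16153/104 - 13600691/2195/47063 = 16153*(1/104) - 13600691/2195*1/47063 = 16153/104 - 13600691/103303285 = 1667243490741/10743541640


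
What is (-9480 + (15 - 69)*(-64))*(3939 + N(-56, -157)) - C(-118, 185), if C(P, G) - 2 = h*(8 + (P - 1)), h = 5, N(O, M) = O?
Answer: -23390639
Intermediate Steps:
C(P, G) = 37 + 5*P (C(P, G) = 2 + 5*(8 + (P - 1)) = 2 + 5*(8 + (-1 + P)) = 2 + 5*(7 + P) = 2 + (35 + 5*P) = 37 + 5*P)
(-9480 + (15 - 69)*(-64))*(3939 + N(-56, -157)) - C(-118, 185) = (-9480 + (15 - 69)*(-64))*(3939 - 56) - (37 + 5*(-118)) = (-9480 - 54*(-64))*3883 - (37 - 590) = (-9480 + 3456)*3883 - 1*(-553) = -6024*3883 + 553 = -23391192 + 553 = -23390639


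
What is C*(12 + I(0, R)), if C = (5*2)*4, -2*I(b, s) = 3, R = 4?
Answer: 420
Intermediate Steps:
I(b, s) = -3/2 (I(b, s) = -½*3 = -3/2)
C = 40 (C = 10*4 = 40)
C*(12 + I(0, R)) = 40*(12 - 3/2) = 40*(21/2) = 420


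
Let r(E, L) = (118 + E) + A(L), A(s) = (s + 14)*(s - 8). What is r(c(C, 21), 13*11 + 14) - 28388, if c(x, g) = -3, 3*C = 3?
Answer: -2794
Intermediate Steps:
C = 1 (C = (1/3)*3 = 1)
A(s) = (-8 + s)*(14 + s) (A(s) = (14 + s)*(-8 + s) = (-8 + s)*(14 + s))
r(E, L) = 6 + E + L**2 + 6*L (r(E, L) = (118 + E) + (-112 + L**2 + 6*L) = 6 + E + L**2 + 6*L)
r(c(C, 21), 13*11 + 14) - 28388 = (6 - 3 + (13*11 + 14)**2 + 6*(13*11 + 14)) - 28388 = (6 - 3 + (143 + 14)**2 + 6*(143 + 14)) - 28388 = (6 - 3 + 157**2 + 6*157) - 28388 = (6 - 3 + 24649 + 942) - 28388 = 25594 - 28388 = -2794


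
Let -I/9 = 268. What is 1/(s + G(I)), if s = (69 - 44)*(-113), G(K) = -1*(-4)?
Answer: -1/2821 ≈ -0.00035448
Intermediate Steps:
I = -2412 (I = -9*268 = -2412)
G(K) = 4
s = -2825 (s = 25*(-113) = -2825)
1/(s + G(I)) = 1/(-2825 + 4) = 1/(-2821) = -1/2821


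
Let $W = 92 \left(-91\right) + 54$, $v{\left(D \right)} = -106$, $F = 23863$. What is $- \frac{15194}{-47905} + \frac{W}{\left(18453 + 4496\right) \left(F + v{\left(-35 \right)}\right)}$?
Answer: $\frac{8283361103452}{26117776921665} \approx 0.31715$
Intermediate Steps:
$W = -8318$ ($W = -8372 + 54 = -8318$)
$- \frac{15194}{-47905} + \frac{W}{\left(18453 + 4496\right) \left(F + v{\left(-35 \right)}\right)} = - \frac{15194}{-47905} - \frac{8318}{\left(18453 + 4496\right) \left(23863 - 106\right)} = \left(-15194\right) \left(- \frac{1}{47905}\right) - \frac{8318}{22949 \cdot 23757} = \frac{15194}{47905} - \frac{8318}{545199393} = \frac{8283361103452}{26117776921665}$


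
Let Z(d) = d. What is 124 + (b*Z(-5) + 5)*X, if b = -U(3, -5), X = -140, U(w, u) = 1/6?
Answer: -2078/3 ≈ -692.67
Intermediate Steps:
U(w, u) = ⅙
b = -⅙ (b = -1*⅙ = -⅙ ≈ -0.16667)
124 + (b*Z(-5) + 5)*X = 124 + (-⅙*(-5) + 5)*(-140) = 124 + (⅚ + 5)*(-140) = 124 + (35/6)*(-140) = 124 - 2450/3 = -2078/3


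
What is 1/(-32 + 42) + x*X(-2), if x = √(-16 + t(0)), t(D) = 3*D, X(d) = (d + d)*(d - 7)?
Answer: ⅒ + 144*I ≈ 0.1 + 144.0*I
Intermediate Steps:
X(d) = 2*d*(-7 + d) (X(d) = (2*d)*(-7 + d) = 2*d*(-7 + d))
x = 4*I (x = √(-16 + 3*0) = √(-16 + 0) = √(-16) = 4*I ≈ 4.0*I)
1/(-32 + 42) + x*X(-2) = 1/(-32 + 42) + (4*I)*(2*(-2)*(-7 - 2)) = 1/10 + (4*I)*(2*(-2)*(-9)) = ⅒ + (4*I)*36 = ⅒ + 144*I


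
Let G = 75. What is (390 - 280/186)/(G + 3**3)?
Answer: 18065/4743 ≈ 3.8088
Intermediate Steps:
(390 - 280/186)/(G + 3**3) = (390 - 280/186)/(75 + 3**3) = (390 - 280*1/186)/(75 + 27) = (390 - 140/93)/102 = (36130/93)*(1/102) = 18065/4743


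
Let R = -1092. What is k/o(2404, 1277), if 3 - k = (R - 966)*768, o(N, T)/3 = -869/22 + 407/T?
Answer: -1345572346/100069 ≈ -13446.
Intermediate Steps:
o(N, T) = -237/2 + 1221/T (o(N, T) = 3*(-869/22 + 407/T) = 3*(-869*1/22 + 407/T) = 3*(-79/2 + 407/T) = -237/2 + 1221/T)
k = 1580547 (k = 3 - (-1092 - 966)*768 = 3 - (-2058)*768 = 3 - 1*(-1580544) = 3 + 1580544 = 1580547)
k/o(2404, 1277) = 1580547/(-237/2 + 1221/1277) = 1580547/(-300207/2554) = 1580547*(-2554/300207) = -1345572346/100069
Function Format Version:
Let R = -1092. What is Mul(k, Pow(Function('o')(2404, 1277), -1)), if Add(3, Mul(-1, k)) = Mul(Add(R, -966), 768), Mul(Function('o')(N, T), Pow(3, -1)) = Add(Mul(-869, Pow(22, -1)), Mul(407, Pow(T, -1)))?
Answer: Rational(-1345572346, 100069) ≈ -13446.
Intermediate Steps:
Function('o')(N, T) = Add(Rational(-237, 2), Mul(1221, Pow(T, -1))) (Function('o')(N, T) = Mul(3, Add(Mul(-869, Pow(22, -1)), Mul(407, Pow(T, -1)))) = Mul(3, Add(Mul(-869, Rational(1, 22)), Mul(407, Pow(T, -1)))) = Mul(3, Add(Rational(-79, 2), Mul(407, Pow(T, -1)))) = Add(Rational(-237, 2), Mul(1221, Pow(T, -1))))
k = 1580547 (k = Add(3, Mul(-1, Mul(Add(-1092, -966), 768))) = Add(3, Mul(-1, Mul(-2058, 768))) = Add(3, Mul(-1, -1580544)) = Add(3, 1580544) = 1580547)
Mul(k, Pow(Function('o')(2404, 1277), -1)) = Mul(1580547, Pow(Add(Rational(-237, 2), Mul(1221, Pow(1277, -1))), -1)) = Mul(1580547, Pow(Add(Rational(-237, 2), Mul(1221, Rational(1, 1277))), -1)) = Mul(1580547, Pow(Add(Rational(-237, 2), Rational(1221, 1277)), -1)) = Mul(1580547, Pow(Rational(-300207, 2554), -1)) = Mul(1580547, Rational(-2554, 300207)) = Rational(-1345572346, 100069)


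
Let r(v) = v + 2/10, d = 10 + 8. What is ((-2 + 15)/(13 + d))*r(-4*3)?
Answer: -767/155 ≈ -4.9484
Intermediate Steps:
d = 18
r(v) = 1/5 + v (r(v) = v + 2*(1/10) = v + 1/5 = 1/5 + v)
((-2 + 15)/(13 + d))*r(-4*3) = ((-2 + 15)/(13 + 18))*(1/5 - 4*3) = (13/31)*(1/5 - 12) = (13*(1/31))*(-59/5) = (13/31)*(-59/5) = -767/155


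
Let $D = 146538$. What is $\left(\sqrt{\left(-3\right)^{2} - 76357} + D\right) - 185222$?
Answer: $-38684 + 2 i \sqrt{19087} \approx -38684.0 + 276.31 i$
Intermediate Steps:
$\left(\sqrt{\left(-3\right)^{2} - 76357} + D\right) - 185222 = \left(\sqrt{\left(-3\right)^{2} - 76357} + 146538\right) - 185222 = \left(\sqrt{9 - 76357} + 146538\right) - 185222 = \left(\sqrt{-76348} + 146538\right) - 185222 = \left(2 i \sqrt{19087} + 146538\right) - 185222 = \left(146538 + 2 i \sqrt{19087}\right) - 185222 = -38684 + 2 i \sqrt{19087}$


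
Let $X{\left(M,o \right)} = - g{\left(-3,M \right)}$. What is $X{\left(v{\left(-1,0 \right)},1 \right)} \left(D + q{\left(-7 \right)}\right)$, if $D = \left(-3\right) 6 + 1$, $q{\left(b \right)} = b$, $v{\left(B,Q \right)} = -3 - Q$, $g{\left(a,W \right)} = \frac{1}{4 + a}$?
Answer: $24$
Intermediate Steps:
$X{\left(M,o \right)} = -1$ ($X{\left(M,o \right)} = - \frac{1}{4 - 3} = - 1^{-1} = \left(-1\right) 1 = -1$)
$D = -17$ ($D = -18 + 1 = -17$)
$X{\left(v{\left(-1,0 \right)},1 \right)} \left(D + q{\left(-7 \right)}\right) = - (-17 - 7) = \left(-1\right) \left(-24\right) = 24$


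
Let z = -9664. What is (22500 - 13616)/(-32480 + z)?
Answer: -2221/10536 ≈ -0.21080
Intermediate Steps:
(22500 - 13616)/(-32480 + z) = (22500 - 13616)/(-32480 - 9664) = 8884/(-42144) = 8884*(-1/42144) = -2221/10536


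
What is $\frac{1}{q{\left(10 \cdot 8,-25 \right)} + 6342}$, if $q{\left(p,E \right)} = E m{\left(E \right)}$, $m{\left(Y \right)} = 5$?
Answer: $\frac{1}{6217} \approx 0.00016085$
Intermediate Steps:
$q{\left(p,E \right)} = 5 E$ ($q{\left(p,E \right)} = E 5 = 5 E$)
$\frac{1}{q{\left(10 \cdot 8,-25 \right)} + 6342} = \frac{1}{5 \left(-25\right) + 6342} = \frac{1}{-125 + 6342} = \frac{1}{6217}$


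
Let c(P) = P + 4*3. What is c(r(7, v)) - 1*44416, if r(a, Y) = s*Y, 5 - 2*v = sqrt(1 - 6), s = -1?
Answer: -88813/2 + I*sqrt(5)/2 ≈ -44407.0 + 1.118*I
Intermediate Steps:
v = 5/2 - I*sqrt(5)/2 (v = 5/2 - sqrt(1 - 6)/2 = 5/2 - I*sqrt(5)/2 ≈ 2.5 - 1.118*I)
r(a, Y) = -Y
c(P) = 12 + P (c(P) = P + 12 = 12 + P)
c(r(7, v)) - 1*44416 = (12 - (5/2 - I*sqrt(5)/2)) - 1*44416 = (12 + (-5/2 + I*sqrt(5)/2)) - 44416 = (19/2 + I*sqrt(5)/2) - 44416 = -88813/2 + I*sqrt(5)/2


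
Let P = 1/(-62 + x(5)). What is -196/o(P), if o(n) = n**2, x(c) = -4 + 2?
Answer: -802816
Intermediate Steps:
x(c) = -2
P = -1/64 (P = 1/(-62 - 2) = 1/(-64) = -1/64 ≈ -0.015625)
-196/o(P) = -196/((-1/64)**2) = -196/1/4096 = -196*4096 = -802816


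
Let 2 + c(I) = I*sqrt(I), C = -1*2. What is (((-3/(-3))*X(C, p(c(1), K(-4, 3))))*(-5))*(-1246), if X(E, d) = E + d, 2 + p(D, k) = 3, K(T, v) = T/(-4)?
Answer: -6230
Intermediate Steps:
K(T, v) = -T/4 (K(T, v) = T*(-1/4) = -T/4)
C = -2
c(I) = -2 + I**(3/2) (c(I) = -2 + I*sqrt(I) = -2 + I**(3/2))
p(D, k) = 1 (p(D, k) = -2 + 3 = 1)
(((-3/(-3))*X(C, p(c(1), K(-4, 3))))*(-5))*(-1246) = (((-3/(-3))*(-2 + 1))*(-5))*(-1246) = ((-3*(-1/3)*(-1))*(-5))*(-1246) = ((1*(-1))*(-5))*(-1246) = -1*(-5)*(-1246) = 5*(-1246) = -6230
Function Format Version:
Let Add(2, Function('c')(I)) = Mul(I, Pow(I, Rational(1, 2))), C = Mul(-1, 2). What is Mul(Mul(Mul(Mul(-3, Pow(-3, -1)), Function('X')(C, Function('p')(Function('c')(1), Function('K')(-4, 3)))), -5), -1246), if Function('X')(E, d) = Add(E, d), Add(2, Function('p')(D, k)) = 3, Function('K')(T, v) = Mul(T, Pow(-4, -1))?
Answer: -6230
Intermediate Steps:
Function('K')(T, v) = Mul(Rational(-1, 4), T) (Function('K')(T, v) = Mul(T, Rational(-1, 4)) = Mul(Rational(-1, 4), T))
C = -2
Function('c')(I) = Add(-2, Pow(I, Rational(3, 2))) (Function('c')(I) = Add(-2, Mul(I, Pow(I, Rational(1, 2)))) = Add(-2, Pow(I, Rational(3, 2))))
Function('p')(D, k) = 1 (Function('p')(D, k) = Add(-2, 3) = 1)
Mul(Mul(Mul(Mul(-3, Pow(-3, -1)), Function('X')(C, Function('p')(Function('c')(1), Function('K')(-4, 3)))), -5), -1246) = Mul(Mul(Mul(Mul(-3, Pow(-3, -1)), Add(-2, 1)), -5), -1246) = Mul(Mul(Mul(Mul(-3, Rational(-1, 3)), -1), -5), -1246) = Mul(Mul(Mul(1, -1), -5), -1246) = Mul(Mul(-1, -5), -1246) = Mul(5, -1246) = -6230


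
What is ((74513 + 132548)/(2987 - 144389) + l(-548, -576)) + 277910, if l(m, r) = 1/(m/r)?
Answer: 5383685079871/19372074 ≈ 2.7791e+5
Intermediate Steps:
l(m, r) = r/m
((74513 + 132548)/(2987 - 144389) + l(-548, -576)) + 277910 = ((74513 + 132548)/(2987 - 144389) - 576/(-548)) + 277910 = (207061/(-141402) - 576*(-1/548)) + 277910 = (207061*(-1/141402) + 144/137) + 277910 = (-207061/141402 + 144/137) + 277910 = -8005469/19372074 + 277910 = 5383685079871/19372074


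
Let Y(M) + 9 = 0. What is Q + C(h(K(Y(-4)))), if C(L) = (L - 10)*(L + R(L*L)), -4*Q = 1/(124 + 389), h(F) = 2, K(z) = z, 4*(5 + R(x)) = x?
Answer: 32831/2052 ≈ 16.000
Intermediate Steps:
Y(M) = -9 (Y(M) = -9 + 0 = -9)
R(x) = -5 + x/4
Q = -1/2052 (Q = -1/(4*(124 + 389)) = -¼/513 = -¼*1/513 = -1/2052 ≈ -0.00048733)
C(L) = (-10 + L)*(-5 + L + L²/4) (C(L) = (L - 10)*(L + (-5 + (L*L)/4)) = (-10 + L)*(L + (-5 + L²/4)) = (-10 + L)*(-5 + L + L²/4))
Q + C(h(K(Y(-4)))) = -1/2052 + (50 - 15*2 - 3/2*2² + (¼)*2³) = -1/2052 + (50 - 30 - 3/2*4 + (¼)*8) = -1/2052 + (50 - 30 - 6 + 2) = -1/2052 + 16 = 32831/2052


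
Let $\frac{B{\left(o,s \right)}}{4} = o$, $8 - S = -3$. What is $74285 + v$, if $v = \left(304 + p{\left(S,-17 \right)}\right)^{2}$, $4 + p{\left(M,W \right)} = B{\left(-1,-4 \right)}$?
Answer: $161901$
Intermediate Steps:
$S = 11$ ($S = 8 - -3 = 8 + 3 = 11$)
$B{\left(o,s \right)} = 4 o$
$p{\left(M,W \right)} = -8$ ($p{\left(M,W \right)} = -4 + 4 \left(-1\right) = -4 - 4 = -8$)
$v = 87616$ ($v = \left(304 - 8\right)^{2} = 296^{2} = 87616$)
$74285 + v = 74285 + 87616 = 161901$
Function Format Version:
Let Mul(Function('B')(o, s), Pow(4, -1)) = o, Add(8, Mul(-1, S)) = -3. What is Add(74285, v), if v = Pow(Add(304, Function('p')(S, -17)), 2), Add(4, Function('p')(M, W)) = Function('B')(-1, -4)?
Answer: 161901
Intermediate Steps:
S = 11 (S = Add(8, Mul(-1, -3)) = Add(8, 3) = 11)
Function('B')(o, s) = Mul(4, o)
Function('p')(M, W) = -8 (Function('p')(M, W) = Add(-4, Mul(4, -1)) = Add(-4, -4) = -8)
v = 87616 (v = Pow(Add(304, -8), 2) = Pow(296, 2) = 87616)
Add(74285, v) = Add(74285, 87616) = 161901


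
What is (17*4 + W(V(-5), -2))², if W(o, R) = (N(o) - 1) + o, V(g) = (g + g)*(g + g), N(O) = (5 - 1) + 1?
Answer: 29584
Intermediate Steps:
N(O) = 5 (N(O) = 4 + 1 = 5)
V(g) = 4*g² (V(g) = (2*g)*(2*g) = 4*g²)
W(o, R) = 4 + o (W(o, R) = (5 - 1) + o = 4 + o)
(17*4 + W(V(-5), -2))² = (17*4 + (4 + 4*(-5)²))² = (68 + (4 + 4*25))² = (68 + (4 + 100))² = (68 + 104)² = 172² = 29584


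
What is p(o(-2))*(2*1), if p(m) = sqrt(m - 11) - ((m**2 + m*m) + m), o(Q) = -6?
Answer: -132 + 2*I*sqrt(17) ≈ -132.0 + 8.2462*I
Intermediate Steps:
p(m) = sqrt(-11 + m) - m - 2*m**2 (p(m) = sqrt(-11 + m) - ((m**2 + m**2) + m) = sqrt(-11 + m) - (2*m**2 + m) = sqrt(-11 + m) - (m + 2*m**2) = sqrt(-11 + m) + (-m - 2*m**2) = sqrt(-11 + m) - m - 2*m**2)
p(o(-2))*(2*1) = (sqrt(-11 - 6) - 1*(-6) - 2*(-6)**2)*(2*1) = (sqrt(-17) + 6 - 2*36)*2 = (I*sqrt(17) + 6 - 72)*2 = (-66 + I*sqrt(17))*2 = -132 + 2*I*sqrt(17)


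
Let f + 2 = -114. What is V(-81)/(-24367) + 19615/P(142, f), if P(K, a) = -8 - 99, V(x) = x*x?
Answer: -478660732/2607269 ≈ -183.59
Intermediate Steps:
V(x) = x**2
f = -116 (f = -2 - 114 = -116)
P(K, a) = -107
V(-81)/(-24367) + 19615/P(142, f) = (-81)**2/(-24367) + 19615/(-107) = 6561*(-1/24367) + 19615*(-1/107) = -6561/24367 - 19615/107 = -478660732/2607269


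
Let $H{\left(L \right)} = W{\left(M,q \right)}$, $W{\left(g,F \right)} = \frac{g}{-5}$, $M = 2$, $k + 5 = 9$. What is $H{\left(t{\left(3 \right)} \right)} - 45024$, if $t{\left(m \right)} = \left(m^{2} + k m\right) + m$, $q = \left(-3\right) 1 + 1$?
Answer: $- \frac{225122}{5} \approx -45024.0$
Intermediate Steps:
$k = 4$ ($k = -5 + 9 = 4$)
$q = -2$ ($q = -3 + 1 = -2$)
$W{\left(g,F \right)} = - \frac{g}{5}$ ($W{\left(g,F \right)} = g \left(- \frac{1}{5}\right) = - \frac{g}{5}$)
$t{\left(m \right)} = m^{2} + 5 m$ ($t{\left(m \right)} = \left(m^{2} + 4 m\right) + m = m^{2} + 5 m$)
$H{\left(L \right)} = - \frac{2}{5}$ ($H{\left(L \right)} = \left(- \frac{1}{5}\right) 2 = - \frac{2}{5}$)
$H{\left(t{\left(3 \right)} \right)} - 45024 = - \frac{2}{5} - 45024 = - \frac{225122}{5}$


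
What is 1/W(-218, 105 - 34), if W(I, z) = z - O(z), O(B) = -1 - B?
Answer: 1/143 ≈ 0.0069930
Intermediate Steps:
W(I, z) = 1 + 2*z (W(I, z) = z - (-1 - z) = z + (1 + z) = 1 + 2*z)
1/W(-218, 105 - 34) = 1/(1 + 2*(105 - 34)) = 1/(1 + 2*71) = 1/(1 + 142) = 1/143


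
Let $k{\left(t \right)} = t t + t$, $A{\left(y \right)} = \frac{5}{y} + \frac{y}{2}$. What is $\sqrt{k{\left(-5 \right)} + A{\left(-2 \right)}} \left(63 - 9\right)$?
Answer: $27 \sqrt{66} \approx 219.35$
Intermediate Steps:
$A{\left(y \right)} = \frac{y}{2} + \frac{5}{y}$ ($A{\left(y \right)} = \frac{5}{y} + y \frac{1}{2} = \frac{5}{y} + \frac{y}{2} = \frac{y}{2} + \frac{5}{y}$)
$k{\left(t \right)} = t + t^{2}$ ($k{\left(t \right)} = t^{2} + t = t + t^{2}$)
$\sqrt{k{\left(-5 \right)} + A{\left(-2 \right)}} \left(63 - 9\right) = \sqrt{- 5 \left(1 - 5\right) + \left(\frac{1}{2} \left(-2\right) + \frac{5}{-2}\right)} \left(63 - 9\right) = \sqrt{\left(-5\right) \left(-4\right) + \left(-1 + 5 \left(- \frac{1}{2}\right)\right)} 54 = \sqrt{20 - \frac{7}{2}} \cdot 54 = \sqrt{\frac{33}{2}} \cdot 54 = \frac{\sqrt{66}}{2} \cdot 54 = 27 \sqrt{66}$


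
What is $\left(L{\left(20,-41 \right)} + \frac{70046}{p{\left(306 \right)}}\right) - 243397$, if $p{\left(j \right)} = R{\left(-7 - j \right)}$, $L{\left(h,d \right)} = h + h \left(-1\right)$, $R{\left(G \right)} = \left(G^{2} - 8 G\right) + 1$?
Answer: $- \frac{12227500066}{50237} \approx -2.434 \cdot 10^{5}$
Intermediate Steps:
$R{\left(G \right)} = 1 + G^{2} - 8 G$
$L{\left(h,d \right)} = 0$ ($L{\left(h,d \right)} = h - h = 0$)
$p{\left(j \right)} = 57 + \left(-7 - j\right)^{2} + 8 j$ ($p{\left(j \right)} = 1 + \left(-7 - j\right)^{2} - 8 \left(-7 - j\right) = 1 + \left(-7 - j\right)^{2} + \left(56 + 8 j\right) = 57 + \left(-7 - j\right)^{2} + 8 j$)
$\left(L{\left(20,-41 \right)} + \frac{70046}{p{\left(306 \right)}}\right) - 243397 = \left(0 + \frac{70046}{106 + 306^{2} + 22 \cdot 306}\right) - 243397 = \left(0 + \frac{70046}{106 + 93636 + 6732}\right) - 243397 = \left(0 + \frac{70046}{100474}\right) - 243397 = \left(0 + 70046 \cdot \frac{1}{100474}\right) - 243397 = \left(0 + \frac{35023}{50237}\right) - 243397 = \frac{35023}{50237} - 243397 = - \frac{12227500066}{50237}$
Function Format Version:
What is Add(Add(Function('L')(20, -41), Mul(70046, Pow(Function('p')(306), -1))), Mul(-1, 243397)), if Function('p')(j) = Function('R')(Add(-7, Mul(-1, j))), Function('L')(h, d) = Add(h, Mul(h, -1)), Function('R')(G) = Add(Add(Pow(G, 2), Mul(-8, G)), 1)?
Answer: Rational(-12227500066, 50237) ≈ -2.4340e+5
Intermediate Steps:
Function('R')(G) = Add(1, Pow(G, 2), Mul(-8, G))
Function('L')(h, d) = 0 (Function('L')(h, d) = Add(h, Mul(-1, h)) = 0)
Function('p')(j) = Add(57, Pow(Add(-7, Mul(-1, j)), 2), Mul(8, j)) (Function('p')(j) = Add(1, Pow(Add(-7, Mul(-1, j)), 2), Mul(-8, Add(-7, Mul(-1, j)))) = Add(1, Pow(Add(-7, Mul(-1, j)), 2), Add(56, Mul(8, j))) = Add(57, Pow(Add(-7, Mul(-1, j)), 2), Mul(8, j)))
Add(Add(Function('L')(20, -41), Mul(70046, Pow(Function('p')(306), -1))), Mul(-1, 243397)) = Add(Add(0, Mul(70046, Pow(Add(106, Pow(306, 2), Mul(22, 306)), -1))), Mul(-1, 243397)) = Add(Add(0, Mul(70046, Pow(Add(106, 93636, 6732), -1))), -243397) = Add(Add(0, Mul(70046, Pow(100474, -1))), -243397) = Add(Add(0, Mul(70046, Rational(1, 100474))), -243397) = Add(Add(0, Rational(35023, 50237)), -243397) = Add(Rational(35023, 50237), -243397) = Rational(-12227500066, 50237)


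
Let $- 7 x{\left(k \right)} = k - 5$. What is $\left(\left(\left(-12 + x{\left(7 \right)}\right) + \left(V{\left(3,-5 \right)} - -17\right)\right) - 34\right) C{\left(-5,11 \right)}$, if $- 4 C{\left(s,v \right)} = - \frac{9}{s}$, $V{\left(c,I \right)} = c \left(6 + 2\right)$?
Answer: $\frac{333}{140} \approx 2.3786$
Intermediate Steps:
$x{\left(k \right)} = \frac{5}{7} - \frac{k}{7}$ ($x{\left(k \right)} = - \frac{k - 5}{7} = - \frac{-5 + k}{7} = \frac{5}{7} - \frac{k}{7}$)
$V{\left(c,I \right)} = 8 c$ ($V{\left(c,I \right)} = c 8 = 8 c$)
$C{\left(s,v \right)} = \frac{9}{4 s}$ ($C{\left(s,v \right)} = - \frac{\left(-9\right) \frac{1}{s}}{4} = \frac{9}{4 s}$)
$\left(\left(\left(-12 + x{\left(7 \right)}\right) + \left(V{\left(3,-5 \right)} - -17\right)\right) - 34\right) C{\left(-5,11 \right)} = \left(\left(\left(-12 + \left(\frac{5}{7} - 1\right)\right) + \left(8 \cdot 3 - -17\right)\right) - 34\right) \frac{9}{4 \left(-5\right)} = \left(\left(\left(-12 + \left(\frac{5}{7} - 1\right)\right) + \left(24 + 17\right)\right) - 34\right) \frac{9}{4} \left(- \frac{1}{5}\right) = \left(\left(\left(-12 - \frac{2}{7}\right) + 41\right) - 34\right) \left(- \frac{9}{20}\right) = \left(\left(- \frac{86}{7} + 41\right) - 34\right) \left(- \frac{9}{20}\right) = \left(\frac{201}{7} - 34\right) \left(- \frac{9}{20}\right) = \left(- \frac{37}{7}\right) \left(- \frac{9}{20}\right) = \frac{333}{140}$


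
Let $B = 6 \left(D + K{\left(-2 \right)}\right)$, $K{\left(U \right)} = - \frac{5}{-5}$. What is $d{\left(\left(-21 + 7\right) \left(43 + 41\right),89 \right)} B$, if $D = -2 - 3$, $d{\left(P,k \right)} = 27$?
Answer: $-648$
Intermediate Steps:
$K{\left(U \right)} = 1$ ($K{\left(U \right)} = \left(-5\right) \left(- \frac{1}{5}\right) = 1$)
$D = -5$
$B = -24$ ($B = 6 \left(-5 + 1\right) = 6 \left(-4\right) = -24$)
$d{\left(\left(-21 + 7\right) \left(43 + 41\right),89 \right)} B = 27 \left(-24\right) = -648$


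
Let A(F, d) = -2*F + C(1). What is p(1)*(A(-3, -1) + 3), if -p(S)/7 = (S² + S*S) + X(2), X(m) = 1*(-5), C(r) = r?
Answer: 210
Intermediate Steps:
X(m) = -5
A(F, d) = 1 - 2*F (A(F, d) = -2*F + 1 = 1 - 2*F)
p(S) = 35 - 14*S² (p(S) = -7*((S² + S*S) - 5) = -7*((S² + S²) - 5) = -7*(2*S² - 5) = -7*(-5 + 2*S²) = 35 - 14*S²)
p(1)*(A(-3, -1) + 3) = (35 - 14*1²)*((1 - 2*(-3)) + 3) = (35 - 14*1)*((1 + 6) + 3) = (35 - 14)*(7 + 3) = 21*10 = 210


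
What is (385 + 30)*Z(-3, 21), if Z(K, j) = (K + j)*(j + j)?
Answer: 313740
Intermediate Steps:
Z(K, j) = 2*j*(K + j) (Z(K, j) = (K + j)*(2*j) = 2*j*(K + j))
(385 + 30)*Z(-3, 21) = (385 + 30)*(2*21*(-3 + 21)) = 415*(2*21*18) = 415*756 = 313740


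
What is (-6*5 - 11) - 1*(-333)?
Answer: 292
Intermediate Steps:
(-6*5 - 11) - 1*(-333) = (-30 - 11) + 333 = -41 + 333 = 292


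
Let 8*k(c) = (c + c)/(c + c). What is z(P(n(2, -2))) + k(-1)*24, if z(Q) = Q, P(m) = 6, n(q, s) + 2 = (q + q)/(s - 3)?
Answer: 9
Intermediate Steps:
n(q, s) = -2 + 2*q/(-3 + s) (n(q, s) = -2 + (q + q)/(s - 3) = -2 + (2*q)/(-3 + s) = -2 + 2*q/(-3 + s))
k(c) = 1/8 (k(c) = ((c + c)/(c + c))/8 = ((2*c)/((2*c)))/8 = ((2*c)*(1/(2*c)))/8 = (1/8)*1 = 1/8)
z(P(n(2, -2))) + k(-1)*24 = 6 + (1/8)*24 = 6 + 3 = 9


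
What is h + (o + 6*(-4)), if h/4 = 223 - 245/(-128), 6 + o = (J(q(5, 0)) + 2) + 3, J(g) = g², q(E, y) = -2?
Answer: 28117/32 ≈ 878.66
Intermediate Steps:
o = 3 (o = -6 + (((-2)² + 2) + 3) = -6 + ((4 + 2) + 3) = -6 + (6 + 3) = -6 + 9 = 3)
h = 28789/32 (h = 4*(223 - 245/(-128)) = 4*(223 - 245*(-1/128)) = 4*(223 + 245/128) = 4*(28789/128) = 28789/32 ≈ 899.66)
h + (o + 6*(-4)) = 28789/32 + (3 + 6*(-4)) = 28789/32 + (3 - 24) = 28789/32 - 21 = 28117/32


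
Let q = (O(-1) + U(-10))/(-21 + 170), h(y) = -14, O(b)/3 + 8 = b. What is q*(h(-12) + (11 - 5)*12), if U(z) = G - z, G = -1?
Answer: -1044/149 ≈ -7.0067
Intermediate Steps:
O(b) = -24 + 3*b
U(z) = -1 - z
q = -18/149 (q = ((-24 + 3*(-1)) + (-1 - 1*(-10)))/(-21 + 170) = ((-24 - 3) + (-1 + 10))/149 = (-27 + 9)*(1/149) = -18*1/149 = -18/149 ≈ -0.12081)
q*(h(-12) + (11 - 5)*12) = -18*(-14 + (11 - 5)*12)/149 = -18*(-14 + 6*12)/149 = -18*(-14 + 72)/149 = -18/149*58 = -1044/149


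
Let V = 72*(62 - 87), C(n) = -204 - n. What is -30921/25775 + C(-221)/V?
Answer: -2243839/1855800 ≈ -1.2091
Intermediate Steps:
V = -1800 (V = 72*(-25) = -1800)
-30921/25775 + C(-221)/V = -30921/25775 + (-204 - 1*(-221))/(-1800) = -30921*1/25775 + (-204 + 221)*(-1/1800) = -30921/25775 + 17*(-1/1800) = -30921/25775 - 17/1800 = -2243839/1855800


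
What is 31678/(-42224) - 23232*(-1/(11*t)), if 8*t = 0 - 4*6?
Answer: -14878687/21112 ≈ -704.75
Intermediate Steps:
t = -3 (t = (0 - 4*6)/8 = (0 - 2*12)/8 = (0 - 24)/8 = (⅛)*(-24) = -3)
31678/(-42224) - 23232*(-1/(11*t)) = 31678/(-42224) - 23232/((-3*(-11))) = 31678*(-1/42224) - 23232/33 = -15839/21112 - 23232*1/33 = -15839/21112 - 704 = -14878687/21112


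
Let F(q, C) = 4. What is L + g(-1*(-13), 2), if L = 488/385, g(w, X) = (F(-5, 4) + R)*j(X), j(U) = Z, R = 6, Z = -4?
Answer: -14912/385 ≈ -38.732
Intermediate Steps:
j(U) = -4
g(w, X) = -40 (g(w, X) = (4 + 6)*(-4) = 10*(-4) = -40)
L = 488/385 (L = 488*(1/385) = 488/385 ≈ 1.2675)
L + g(-1*(-13), 2) = 488/385 - 40 = -14912/385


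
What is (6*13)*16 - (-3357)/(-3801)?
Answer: 1580097/1267 ≈ 1247.1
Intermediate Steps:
(6*13)*16 - (-3357)/(-3801) = 78*16 - (-3357)*(-1)/3801 = 1248 - 1*1119/1267 = 1248 - 1119/1267 = 1580097/1267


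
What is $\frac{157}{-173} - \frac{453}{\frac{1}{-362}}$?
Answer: $\frac{28369421}{173} \approx 1.6399 \cdot 10^{5}$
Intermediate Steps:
$\frac{157}{-173} - \frac{453}{\frac{1}{-362}} = 157 \left(- \frac{1}{173}\right) - \frac{453}{- \frac{1}{362}} = - \frac{157}{173} - -163986 = - \frac{157}{173} + 163986 = \frac{28369421}{173}$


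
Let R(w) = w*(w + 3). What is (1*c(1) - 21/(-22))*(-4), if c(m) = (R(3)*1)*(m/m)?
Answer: -834/11 ≈ -75.818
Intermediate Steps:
R(w) = w*(3 + w)
c(m) = 18 (c(m) = ((3*(3 + 3))*1)*(m/m) = ((3*6)*1)*1 = (18*1)*1 = 18*1 = 18)
(1*c(1) - 21/(-22))*(-4) = (1*18 - 21/(-22))*(-4) = (18 - 21*(-1/22))*(-4) = (18 + 21/22)*(-4) = (417/22)*(-4) = -834/11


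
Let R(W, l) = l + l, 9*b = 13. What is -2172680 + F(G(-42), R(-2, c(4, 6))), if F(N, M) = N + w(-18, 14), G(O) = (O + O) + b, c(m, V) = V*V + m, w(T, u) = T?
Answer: -19555025/9 ≈ -2.1728e+6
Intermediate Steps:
b = 13/9 (b = (⅑)*13 = 13/9 ≈ 1.4444)
c(m, V) = m + V² (c(m, V) = V² + m = m + V²)
R(W, l) = 2*l
G(O) = 13/9 + 2*O (G(O) = (O + O) + 13/9 = 2*O + 13/9 = 13/9 + 2*O)
F(N, M) = -18 + N (F(N, M) = N - 18 = -18 + N)
-2172680 + F(G(-42), R(-2, c(4, 6))) = -2172680 + (-18 + (13/9 + 2*(-42))) = -2172680 + (-18 + (13/9 - 84)) = -2172680 + (-18 - 743/9) = -2172680 - 905/9 = -19555025/9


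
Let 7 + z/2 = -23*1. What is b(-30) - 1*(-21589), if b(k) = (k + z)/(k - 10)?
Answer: 86365/4 ≈ 21591.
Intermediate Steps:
z = -60 (z = -14 + 2*(-23*1) = -14 + 2*(-23) = -14 - 46 = -60)
b(k) = (-60 + k)/(-10 + k) (b(k) = (k - 60)/(k - 10) = (-60 + k)/(-10 + k))
b(-30) - 1*(-21589) = (-60 - 30)/(-10 - 30) - 1*(-21589) = -90/(-40) + 21589 = -1/40*(-90) + 21589 = 9/4 + 21589 = 86365/4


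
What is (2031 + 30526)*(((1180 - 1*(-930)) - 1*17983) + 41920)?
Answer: 848012179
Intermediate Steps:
(2031 + 30526)*(((1180 - 1*(-930)) - 1*17983) + 41920) = 32557*(((1180 + 930) - 17983) + 41920) = 32557*((2110 - 17983) + 41920) = 32557*(-15873 + 41920) = 32557*26047 = 848012179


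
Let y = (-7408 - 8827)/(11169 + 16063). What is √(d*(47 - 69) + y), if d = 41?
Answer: I*√41834307298/6808 ≈ 30.043*I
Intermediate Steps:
y = -16235/27232 ≈ -0.59617
√(d*(47 - 69) + y) = √(41*(47 - 69) - 16235/27232) = √(41*(-22) - 16235/27232) = √(-902 - 16235/27232) = √(-24579499/27232) = I*√41834307298/6808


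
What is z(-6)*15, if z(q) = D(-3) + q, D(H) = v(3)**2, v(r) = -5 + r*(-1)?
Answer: 870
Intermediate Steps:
v(r) = -5 - r
D(H) = 64 (D(H) = (-5 - 1*3)**2 = (-5 - 3)**2 = (-8)**2 = 64)
z(q) = 64 + q
z(-6)*15 = (64 - 6)*15 = 58*15 = 870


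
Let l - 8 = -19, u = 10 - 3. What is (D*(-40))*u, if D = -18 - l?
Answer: 1960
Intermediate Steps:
u = 7
l = -11 (l = 8 - 19 = -11)
D = -7 (D = -18 - 1*(-11) = -18 + 11 = -7)
(D*(-40))*u = -7*(-40)*7 = 280*7 = 1960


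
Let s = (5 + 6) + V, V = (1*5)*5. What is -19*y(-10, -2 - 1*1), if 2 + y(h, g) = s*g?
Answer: 2090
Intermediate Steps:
V = 25 (V = 5*5 = 25)
s = 36 (s = (5 + 6) + 25 = 11 + 25 = 36)
y(h, g) = -2 + 36*g
-19*y(-10, -2 - 1*1) = -19*(-2 + 36*(-2 - 1*1)) = -19*(-2 + 36*(-2 - 1)) = -19*(-2 + 36*(-3)) = -19*(-2 - 108) = -19*(-110) = 2090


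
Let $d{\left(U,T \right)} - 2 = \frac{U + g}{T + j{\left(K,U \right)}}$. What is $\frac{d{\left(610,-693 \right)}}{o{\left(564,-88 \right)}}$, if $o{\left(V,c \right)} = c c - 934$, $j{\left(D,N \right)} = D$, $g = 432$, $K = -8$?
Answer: $\frac{12}{159127} \approx 7.5412 \cdot 10^{-5}$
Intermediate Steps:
$o{\left(V,c \right)} = -934 + c^{2}$ ($o{\left(V,c \right)} = c^{2} - 934 = -934 + c^{2}$)
$d{\left(U,T \right)} = 2 + \frac{432 + U}{-8 + T}$ ($d{\left(U,T \right)} = 2 + \frac{U + 432}{T - 8} = 2 + \frac{432 + U}{-8 + T}$)
$\frac{d{\left(610,-693 \right)}}{o{\left(564,-88 \right)}} = \frac{\frac{1}{-8 - 693} \left(416 + 610 + 2 \left(-693\right)\right)}{-934 + \left(-88\right)^{2}} = \frac{\frac{1}{-701} \left(416 + 610 - 1386\right)}{-934 + 7744} = \frac{\left(- \frac{1}{701}\right) \left(-360\right)}{6810} = \frac{360}{701} \cdot \frac{1}{6810} = \frac{12}{159127}$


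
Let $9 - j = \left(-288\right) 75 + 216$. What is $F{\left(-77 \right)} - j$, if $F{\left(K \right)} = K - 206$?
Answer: $-21676$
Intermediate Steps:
$j = 21393$ ($j = 9 - \left(\left(-288\right) 75 + 216\right) = 9 - \left(-21600 + 216\right) = 9 - -21384 = 9 + 21384 = 21393$)
$F{\left(K \right)} = -206 + K$
$F{\left(-77 \right)} - j = \left(-206 - 77\right) - 21393 = -283 - 21393 = -21676$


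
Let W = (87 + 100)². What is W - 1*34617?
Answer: 352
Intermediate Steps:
W = 34969 (W = 187² = 34969)
W - 1*34617 = 34969 - 1*34617 = 34969 - 34617 = 352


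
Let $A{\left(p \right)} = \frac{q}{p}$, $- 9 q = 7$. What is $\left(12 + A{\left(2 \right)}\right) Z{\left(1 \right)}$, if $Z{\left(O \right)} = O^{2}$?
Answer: $\frac{209}{18} \approx 11.611$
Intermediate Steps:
$q = - \frac{7}{9}$ ($q = \left(- \frac{1}{9}\right) 7 = - \frac{7}{9} \approx -0.77778$)
$A{\left(p \right)} = - \frac{7}{9 p}$
$\left(12 + A{\left(2 \right)}\right) Z{\left(1 \right)} = \left(12 - \frac{7}{9 \cdot 2}\right) 1^{2} = \left(12 - \frac{7}{18}\right) 1 = \frac{209}{18} \cdot 1 = \frac{209}{18}$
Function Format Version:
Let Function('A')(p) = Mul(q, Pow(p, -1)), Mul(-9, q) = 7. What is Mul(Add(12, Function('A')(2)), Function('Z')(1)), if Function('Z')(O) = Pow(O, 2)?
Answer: Rational(209, 18) ≈ 11.611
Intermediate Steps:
q = Rational(-7, 9) (q = Mul(Rational(-1, 9), 7) = Rational(-7, 9) ≈ -0.77778)
Function('A')(p) = Mul(Rational(-7, 9), Pow(p, -1))
Mul(Add(12, Function('A')(2)), Function('Z')(1)) = Mul(Add(12, Mul(Rational(-7, 9), Pow(2, -1))), Pow(1, 2)) = Mul(Add(12, Mul(Rational(-7, 9), Rational(1, 2))), 1) = Mul(Add(12, Rational(-7, 18)), 1) = Mul(Rational(209, 18), 1) = Rational(209, 18)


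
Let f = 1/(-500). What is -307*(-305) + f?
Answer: 46817499/500 ≈ 93635.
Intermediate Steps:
f = -1/500 ≈ -0.0020000
-307*(-305) + f = -307*(-305) - 1/500 = 93635 - 1/500 = 46817499/500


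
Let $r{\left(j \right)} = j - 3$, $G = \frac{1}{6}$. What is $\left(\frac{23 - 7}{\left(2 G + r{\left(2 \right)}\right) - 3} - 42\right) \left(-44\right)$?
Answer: $2040$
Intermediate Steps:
$G = \frac{1}{6} \approx 0.16667$
$r{\left(j \right)} = -3 + j$
$\left(\frac{23 - 7}{\left(2 G + r{\left(2 \right)}\right) - 3} - 42\right) \left(-44\right) = \left(\frac{23 - 7}{\left(2 \cdot \frac{1}{6} + \left(-3 + 2\right)\right) - 3} - 42\right) \left(-44\right) = \left(\frac{16}{\left(\frac{1}{3} - 1\right) - 3} - 42\right) \left(-44\right) = \left(\frac{16}{- \frac{2}{3} - 3} - 42\right) \left(-44\right) = \left(\frac{16}{- \frac{11}{3}} - 42\right) \left(-44\right) = \left(16 \left(- \frac{3}{11}\right) - 42\right) \left(-44\right) = \left(- \frac{48}{11} - 42\right) \left(-44\right) = \left(- \frac{510}{11}\right) \left(-44\right) = 2040$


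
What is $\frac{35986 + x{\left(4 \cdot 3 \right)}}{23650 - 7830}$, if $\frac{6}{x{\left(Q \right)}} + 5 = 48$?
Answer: $\frac{386851}{170065} \approx 2.2747$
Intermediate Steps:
$x{\left(Q \right)} = \frac{6}{43}$ ($x{\left(Q \right)} = \frac{6}{-5 + 48} = \frac{6}{43}$)
$\frac{35986 + x{\left(4 \cdot 3 \right)}}{23650 - 7830} = \frac{35986 + \frac{6}{43}}{23650 - 7830} = \frac{1547404}{43 \cdot 15820} = \frac{1547404}{43} \cdot \frac{1}{15820} = \frac{386851}{170065}$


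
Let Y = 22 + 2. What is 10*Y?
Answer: 240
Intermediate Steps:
Y = 24
10*Y = 10*24 = 240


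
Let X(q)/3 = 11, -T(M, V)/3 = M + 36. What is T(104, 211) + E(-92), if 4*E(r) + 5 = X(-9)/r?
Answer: -155053/368 ≈ -421.34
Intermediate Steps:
T(M, V) = -108 - 3*M (T(M, V) = -3*(M + 36) = -3*(36 + M) = -108 - 3*M)
X(q) = 33 (X(q) = 3*11 = 33)
E(r) = -5/4 + 33/(4*r) (E(r) = -5/4 + (33/r)/4 = -5/4 + 33/(4*r))
T(104, 211) + E(-92) = (-108 - 3*104) + (¼)*(33 - 5*(-92))/(-92) = (-108 - 312) + (¼)*(-1/92)*(33 + 460) = -420 + (¼)*(-1/92)*493 = -420 - 493/368 = -155053/368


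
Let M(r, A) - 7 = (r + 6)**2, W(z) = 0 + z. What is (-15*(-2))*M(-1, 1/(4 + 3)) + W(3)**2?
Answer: 969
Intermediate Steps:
W(z) = z
M(r, A) = 7 + (6 + r)**2 (M(r, A) = 7 + (r + 6)**2 = 7 + (6 + r)**2)
(-15*(-2))*M(-1, 1/(4 + 3)) + W(3)**2 = (-15*(-2))*(7 + (6 - 1)**2) + 3**2 = 30*(7 + 5**2) + 9 = 30*(7 + 25) + 9 = 30*32 + 9 = 960 + 9 = 969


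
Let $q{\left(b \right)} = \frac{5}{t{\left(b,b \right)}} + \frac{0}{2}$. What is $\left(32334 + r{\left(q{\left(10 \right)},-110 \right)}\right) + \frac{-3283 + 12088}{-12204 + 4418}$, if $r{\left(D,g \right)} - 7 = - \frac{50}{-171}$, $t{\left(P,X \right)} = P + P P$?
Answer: $\frac{43057885091}{1331406} \approx 32340.0$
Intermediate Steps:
$t{\left(P,X \right)} = P + P^{2}$
$q{\left(b \right)} = \frac{5}{b \left(1 + b\right)}$ ($q{\left(b \right)} = \frac{5}{b \left(1 + b\right)} + \frac{0}{2} = 5 \frac{1}{b \left(1 + b\right)} + 0 \cdot \frac{1}{2} = \frac{5}{b \left(1 + b\right)} + 0 = \frac{5}{b \left(1 + b\right)}$)
$r{\left(D,g \right)} = \frac{1247}{171}$ ($r{\left(D,g \right)} = 7 - \frac{50}{-171} = 7 - - \frac{50}{171} = 7 + \frac{50}{171} = \frac{1247}{171}$)
$\left(32334 + r{\left(q{\left(10 \right)},-110 \right)}\right) + \frac{-3283 + 12088}{-12204 + 4418} = \left(32334 + \frac{1247}{171}\right) + \frac{-3283 + 12088}{-12204 + 4418} = \frac{5530361}{171} + \frac{8805}{-7786} = \frac{5530361}{171} + 8805 \left(- \frac{1}{7786}\right) = \frac{5530361}{171} - \frac{8805}{7786} = \frac{43057885091}{1331406}$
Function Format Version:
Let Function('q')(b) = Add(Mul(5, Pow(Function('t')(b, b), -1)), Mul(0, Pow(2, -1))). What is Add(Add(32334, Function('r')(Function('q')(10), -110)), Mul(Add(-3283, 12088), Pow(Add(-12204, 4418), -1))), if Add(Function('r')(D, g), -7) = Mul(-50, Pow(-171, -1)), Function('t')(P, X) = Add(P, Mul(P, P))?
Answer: Rational(43057885091, 1331406) ≈ 32340.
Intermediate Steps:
Function('t')(P, X) = Add(P, Pow(P, 2))
Function('q')(b) = Mul(5, Pow(b, -1), Pow(Add(1, b), -1)) (Function('q')(b) = Add(Mul(5, Pow(Mul(b, Add(1, b)), -1)), Mul(0, Pow(2, -1))) = Add(Mul(5, Mul(Pow(b, -1), Pow(Add(1, b), -1))), Mul(0, Rational(1, 2))) = Add(Mul(5, Pow(b, -1), Pow(Add(1, b), -1)), 0) = Mul(5, Pow(b, -1), Pow(Add(1, b), -1)))
Function('r')(D, g) = Rational(1247, 171) (Function('r')(D, g) = Add(7, Mul(-50, Pow(-171, -1))) = Add(7, Mul(-50, Rational(-1, 171))) = Add(7, Rational(50, 171)) = Rational(1247, 171))
Add(Add(32334, Function('r')(Function('q')(10), -110)), Mul(Add(-3283, 12088), Pow(Add(-12204, 4418), -1))) = Add(Add(32334, Rational(1247, 171)), Mul(Add(-3283, 12088), Pow(Add(-12204, 4418), -1))) = Add(Rational(5530361, 171), Mul(8805, Pow(-7786, -1))) = Add(Rational(5530361, 171), Mul(8805, Rational(-1, 7786))) = Add(Rational(5530361, 171), Rational(-8805, 7786)) = Rational(43057885091, 1331406)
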